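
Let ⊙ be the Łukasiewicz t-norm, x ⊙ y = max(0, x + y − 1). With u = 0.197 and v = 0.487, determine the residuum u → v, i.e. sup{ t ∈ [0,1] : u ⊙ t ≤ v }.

1.000

The residuum of the Łukasiewicz t-norm gives the supremum: min(1, 1 − 0.197 + 0.487).
1 − 0.197 + 0.487 = 1.290, so t = min(1, 1.290) = 1.000.
Check: 0.197 ⊙ 1.000 = max(0, 0.197) = 0.197 ≤ 0.487.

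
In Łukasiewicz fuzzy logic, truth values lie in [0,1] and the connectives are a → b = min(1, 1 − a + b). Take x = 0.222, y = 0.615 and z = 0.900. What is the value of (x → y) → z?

x → y = min(1, 1 − 0.222 + 0.615) = min(1, 1.393) = 1.000
(x → y) → z = min(1, 1 − 1.000 + 0.900) = min(1, 0.900) = 0.900

0.900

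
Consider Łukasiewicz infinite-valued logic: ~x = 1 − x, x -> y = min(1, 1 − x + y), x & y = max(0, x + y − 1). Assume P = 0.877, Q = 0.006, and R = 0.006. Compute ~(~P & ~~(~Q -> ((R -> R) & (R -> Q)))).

~P = 1 − 0.877 = 0.123
~Q = 1 − 0.006 = 0.994
R -> R = min(1, 1 − 0.006 + 0.006) = min(1, 1.000) = 1.000
R -> Q = min(1, 1 − 0.006 + 0.006) = min(1, 1.000) = 1.000
(R -> R) & (R -> Q) = max(0, 1.000 + 1.000 − 1) = max(0, 1.000) = 1.000
~Q -> ((R -> R) & (R -> Q)) = min(1, 1 − 0.994 + 1.000) = min(1, 1.006) = 1.000
~(~Q -> ((R -> R) & (R -> Q))) = 1 − 1.000 = 0.000
~~(~Q -> ((R -> R) & (R -> Q))) = 1 − 0.000 = 1.000
~P & ~~(~Q -> ((R -> R) & (R -> Q))) = max(0, 0.123 + 1.000 − 1) = max(0, 0.123) = 0.123
~(~P & ~~(~Q -> ((R -> R) & (R -> Q)))) = 1 − 0.123 = 0.877

0.877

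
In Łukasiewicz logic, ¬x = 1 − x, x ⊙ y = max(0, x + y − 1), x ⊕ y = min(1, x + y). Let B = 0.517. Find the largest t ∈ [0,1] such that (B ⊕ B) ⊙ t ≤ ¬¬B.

B ⊕ B = min(1, 0.517 + 0.517) = min(1, 1.034) = 1.000
So the left factor is B ⊕ B = 1.000.
¬B = 1 − 0.517 = 0.483
¬¬B = 1 − 0.483 = 0.517
So the right-hand bound is ¬¬B = 0.517.
The residuum of the Łukasiewicz t-norm gives the supremum: min(1, 1 − 1.000 + 0.517).
1 − 1.000 + 0.517 = 0.517, so t = min(1, 0.517) = 0.517.
Check: 1.000 ⊙ 0.517 = max(0, 0.517) = 0.517 ≤ 0.517.

0.517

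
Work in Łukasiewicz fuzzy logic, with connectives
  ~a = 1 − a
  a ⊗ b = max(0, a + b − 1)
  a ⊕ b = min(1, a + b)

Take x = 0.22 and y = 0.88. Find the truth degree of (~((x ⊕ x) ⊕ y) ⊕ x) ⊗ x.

x ⊕ x = min(1, 0.22 + 0.22) = min(1, 0.44) = 0.44
(x ⊕ x) ⊕ y = min(1, 0.44 + 0.88) = min(1, 1.32) = 1.00
~((x ⊕ x) ⊕ y) = 1 − 1.00 = 0.00
~((x ⊕ x) ⊕ y) ⊕ x = min(1, 0.00 + 0.22) = min(1, 0.22) = 0.22
(~((x ⊕ x) ⊕ y) ⊕ x) ⊗ x = max(0, 0.22 + 0.22 − 1) = max(0, -0.56) = 0.00

0.00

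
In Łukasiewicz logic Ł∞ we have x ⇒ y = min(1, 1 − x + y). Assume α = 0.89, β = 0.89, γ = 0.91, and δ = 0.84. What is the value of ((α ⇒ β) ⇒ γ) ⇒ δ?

0.93

α ⇒ β = min(1, 1 − 0.89 + 0.89) = min(1, 1.00) = 1.00
(α ⇒ β) ⇒ γ = min(1, 1 − 1.00 + 0.91) = min(1, 0.91) = 0.91
((α ⇒ β) ⇒ γ) ⇒ δ = min(1, 1 − 0.91 + 0.84) = min(1, 0.93) = 0.93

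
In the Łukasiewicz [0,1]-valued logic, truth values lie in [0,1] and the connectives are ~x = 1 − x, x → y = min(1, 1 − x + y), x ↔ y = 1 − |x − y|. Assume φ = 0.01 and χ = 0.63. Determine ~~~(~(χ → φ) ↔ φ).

χ → φ = min(1, 1 − 0.63 + 0.01) = min(1, 0.38) = 0.38
~(χ → φ) = 1 − 0.38 = 0.62
~(χ → φ) ↔ φ = 1 − |0.62 − 0.01| = 1 − 0.61 = 0.39
~(~(χ → φ) ↔ φ) = 1 − 0.39 = 0.61
~~(~(χ → φ) ↔ φ) = 1 − 0.61 = 0.39
~~~(~(χ → φ) ↔ φ) = 1 − 0.39 = 0.61

0.61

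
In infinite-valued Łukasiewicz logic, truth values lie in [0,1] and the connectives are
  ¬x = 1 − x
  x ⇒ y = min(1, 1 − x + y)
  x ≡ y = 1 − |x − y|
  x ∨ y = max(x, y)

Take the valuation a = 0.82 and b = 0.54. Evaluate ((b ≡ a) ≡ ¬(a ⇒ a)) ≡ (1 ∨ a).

b ≡ a = 1 − |0.54 − 0.82| = 1 − 0.28 = 0.72
a ⇒ a = min(1, 1 − 0.82 + 0.82) = min(1, 1.00) = 1.00
¬(a ⇒ a) = 1 − 1.00 = 0.00
(b ≡ a) ≡ ¬(a ⇒ a) = 1 − |0.72 − 0.00| = 1 − 0.72 = 0.28
1 ∨ a = max(1.00, 0.82) = 1.00
((b ≡ a) ≡ ¬(a ⇒ a)) ≡ (1 ∨ a) = 1 − |0.28 − 1.00| = 1 − 0.72 = 0.28

0.28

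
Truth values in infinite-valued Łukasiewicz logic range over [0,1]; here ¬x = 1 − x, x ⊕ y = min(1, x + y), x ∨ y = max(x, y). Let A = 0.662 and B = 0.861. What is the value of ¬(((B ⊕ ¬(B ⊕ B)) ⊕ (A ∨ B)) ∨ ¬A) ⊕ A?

B ⊕ B = min(1, 0.861 + 0.861) = min(1, 1.722) = 1.000
¬(B ⊕ B) = 1 − 1.000 = 0.000
B ⊕ ¬(B ⊕ B) = min(1, 0.861 + 0.000) = min(1, 0.861) = 0.861
A ∨ B = max(0.662, 0.861) = 0.861
(B ⊕ ¬(B ⊕ B)) ⊕ (A ∨ B) = min(1, 0.861 + 0.861) = min(1, 1.722) = 1.000
¬A = 1 − 0.662 = 0.338
((B ⊕ ¬(B ⊕ B)) ⊕ (A ∨ B)) ∨ ¬A = max(1.000, 0.338) = 1.000
¬(((B ⊕ ¬(B ⊕ B)) ⊕ (A ∨ B)) ∨ ¬A) = 1 − 1.000 = 0.000
¬(((B ⊕ ¬(B ⊕ B)) ⊕ (A ∨ B)) ∨ ¬A) ⊕ A = min(1, 0.000 + 0.662) = min(1, 0.662) = 0.662

0.662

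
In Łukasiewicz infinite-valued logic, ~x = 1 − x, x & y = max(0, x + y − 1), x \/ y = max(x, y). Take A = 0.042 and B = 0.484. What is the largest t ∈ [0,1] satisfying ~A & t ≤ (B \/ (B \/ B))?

0.526

~A = 1 − 0.042 = 0.958
So the left factor is ~A = 0.958.
B \/ B = max(0.484, 0.484) = 0.484
B \/ (B \/ B) = max(0.484, 0.484) = 0.484
So the right-hand bound is B \/ (B \/ B) = 0.484.
The residuum of the Łukasiewicz t-norm gives the supremum: min(1, 1 − 0.958 + 0.484).
1 − 0.958 + 0.484 = 0.526, so t = min(1, 0.526) = 0.526.
Check: 0.958 & 0.526 = max(0, 0.484) = 0.484 ≤ 0.484.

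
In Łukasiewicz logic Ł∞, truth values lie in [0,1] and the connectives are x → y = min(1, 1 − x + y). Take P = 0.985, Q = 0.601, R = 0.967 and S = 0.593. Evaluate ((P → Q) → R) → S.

0.593

P → Q = min(1, 1 − 0.985 + 0.601) = min(1, 0.616) = 0.616
(P → Q) → R = min(1, 1 − 0.616 + 0.967) = min(1, 1.351) = 1.000
((P → Q) → R) → S = min(1, 1 − 1.000 + 0.593) = min(1, 0.593) = 0.593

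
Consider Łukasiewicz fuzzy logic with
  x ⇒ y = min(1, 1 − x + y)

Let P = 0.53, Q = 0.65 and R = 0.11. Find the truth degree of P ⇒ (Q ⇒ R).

Q ⇒ R = min(1, 1 − 0.65 + 0.11) = min(1, 0.46) = 0.46
P ⇒ (Q ⇒ R) = min(1, 1 − 0.53 + 0.46) = min(1, 0.93) = 0.93

0.93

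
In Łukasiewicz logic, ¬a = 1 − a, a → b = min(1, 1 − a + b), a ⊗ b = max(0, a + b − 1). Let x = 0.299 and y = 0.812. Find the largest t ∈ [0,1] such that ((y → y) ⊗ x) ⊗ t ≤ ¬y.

y → y = min(1, 1 − 0.812 + 0.812) = min(1, 1.000) = 1.000
(y → y) ⊗ x = max(0, 1.000 + 0.299 − 1) = max(0, 0.299) = 0.299
So the left factor is (y → y) ⊗ x = 0.299.
¬y = 1 − 0.812 = 0.188
So the right-hand bound is ¬y = 0.188.
The residuum of the Łukasiewicz t-norm gives the supremum: min(1, 1 − 0.299 + 0.188).
1 − 0.299 + 0.188 = 0.889, so t = min(1, 0.889) = 0.889.
Check: 0.299 ⊗ 0.889 = max(0, 0.188) = 0.188 ≤ 0.188.

0.889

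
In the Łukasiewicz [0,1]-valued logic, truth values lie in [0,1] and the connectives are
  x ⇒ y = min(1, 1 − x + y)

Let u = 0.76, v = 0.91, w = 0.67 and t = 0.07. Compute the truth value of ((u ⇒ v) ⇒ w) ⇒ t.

0.40

u ⇒ v = min(1, 1 − 0.76 + 0.91) = min(1, 1.15) = 1.00
(u ⇒ v) ⇒ w = min(1, 1 − 1.00 + 0.67) = min(1, 0.67) = 0.67
((u ⇒ v) ⇒ w) ⇒ t = min(1, 1 − 0.67 + 0.07) = min(1, 0.40) = 0.40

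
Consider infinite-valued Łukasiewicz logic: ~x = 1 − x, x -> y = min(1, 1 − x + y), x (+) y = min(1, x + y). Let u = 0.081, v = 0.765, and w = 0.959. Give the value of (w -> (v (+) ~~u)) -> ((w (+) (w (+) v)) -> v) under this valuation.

~u = 1 − 0.081 = 0.919
~~u = 1 − 0.919 = 0.081
v (+) ~~u = min(1, 0.765 + 0.081) = min(1, 0.846) = 0.846
w -> (v (+) ~~u) = min(1, 1 − 0.959 + 0.846) = min(1, 0.887) = 0.887
w (+) v = min(1, 0.959 + 0.765) = min(1, 1.724) = 1.000
w (+) (w (+) v) = min(1, 0.959 + 1.000) = min(1, 1.959) = 1.000
(w (+) (w (+) v)) -> v = min(1, 1 − 1.000 + 0.765) = min(1, 0.765) = 0.765
(w -> (v (+) ~~u)) -> ((w (+) (w (+) v)) -> v) = min(1, 1 − 0.887 + 0.765) = min(1, 0.878) = 0.878

0.878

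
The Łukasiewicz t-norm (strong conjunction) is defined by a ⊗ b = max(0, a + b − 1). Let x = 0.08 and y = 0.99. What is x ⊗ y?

0.07

x ⊗ y = max(0, 0.08 + 0.99 − 1) = max(0, 0.07) = 0.07
For comparison, the Gödel (minimum) t-norm min(a, b) would give 0.08.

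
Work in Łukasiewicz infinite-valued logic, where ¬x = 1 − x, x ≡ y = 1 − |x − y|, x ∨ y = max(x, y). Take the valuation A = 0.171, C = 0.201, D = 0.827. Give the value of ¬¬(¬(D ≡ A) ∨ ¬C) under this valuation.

D ≡ A = 1 − |0.827 − 0.171| = 1 − 0.656 = 0.344
¬(D ≡ A) = 1 − 0.344 = 0.656
¬C = 1 − 0.201 = 0.799
¬(D ≡ A) ∨ ¬C = max(0.656, 0.799) = 0.799
¬(¬(D ≡ A) ∨ ¬C) = 1 − 0.799 = 0.201
¬¬(¬(D ≡ A) ∨ ¬C) = 1 − 0.201 = 0.799

0.799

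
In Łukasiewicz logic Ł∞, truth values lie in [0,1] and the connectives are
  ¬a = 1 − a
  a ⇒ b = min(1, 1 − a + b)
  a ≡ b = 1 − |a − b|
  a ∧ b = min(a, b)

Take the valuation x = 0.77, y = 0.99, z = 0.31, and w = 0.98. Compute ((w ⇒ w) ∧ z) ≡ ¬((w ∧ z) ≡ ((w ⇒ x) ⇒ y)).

w ⇒ w = min(1, 1 − 0.98 + 0.98) = min(1, 1.00) = 1.00
(w ⇒ w) ∧ z = min(1.00, 0.31) = 0.31
w ∧ z = min(0.98, 0.31) = 0.31
w ⇒ x = min(1, 1 − 0.98 + 0.77) = min(1, 0.79) = 0.79
(w ⇒ x) ⇒ y = min(1, 1 − 0.79 + 0.99) = min(1, 1.20) = 1.00
(w ∧ z) ≡ ((w ⇒ x) ⇒ y) = 1 − |0.31 − 1.00| = 1 − 0.69 = 0.31
¬((w ∧ z) ≡ ((w ⇒ x) ⇒ y)) = 1 − 0.31 = 0.69
((w ⇒ w) ∧ z) ≡ ¬((w ∧ z) ≡ ((w ⇒ x) ⇒ y)) = 1 − |0.31 − 0.69| = 1 − 0.38 = 0.62

0.62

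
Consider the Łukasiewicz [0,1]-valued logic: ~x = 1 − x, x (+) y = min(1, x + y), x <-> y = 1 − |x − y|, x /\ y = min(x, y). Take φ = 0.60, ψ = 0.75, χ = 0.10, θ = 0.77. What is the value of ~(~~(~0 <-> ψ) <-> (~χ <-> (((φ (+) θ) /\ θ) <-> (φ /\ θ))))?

~0 = 1 − 0.00 = 1.00
~0 <-> ψ = 1 − |1.00 − 0.75| = 1 − 0.25 = 0.75
~(~0 <-> ψ) = 1 − 0.75 = 0.25
~~(~0 <-> ψ) = 1 − 0.25 = 0.75
~χ = 1 − 0.10 = 0.90
φ (+) θ = min(1, 0.60 + 0.77) = min(1, 1.37) = 1.00
(φ (+) θ) /\ θ = min(1.00, 0.77) = 0.77
φ /\ θ = min(0.60, 0.77) = 0.60
((φ (+) θ) /\ θ) <-> (φ /\ θ) = 1 − |0.77 − 0.60| = 1 − 0.17 = 0.83
~χ <-> (((φ (+) θ) /\ θ) <-> (φ /\ θ)) = 1 − |0.90 − 0.83| = 1 − 0.07 = 0.93
~~(~0 <-> ψ) <-> (~χ <-> (((φ (+) θ) /\ θ) <-> (φ /\ θ))) = 1 − |0.75 − 0.93| = 1 − 0.18 = 0.82
~(~~(~0 <-> ψ) <-> (~χ <-> (((φ (+) θ) /\ θ) <-> (φ /\ θ)))) = 1 − 0.82 = 0.18

0.18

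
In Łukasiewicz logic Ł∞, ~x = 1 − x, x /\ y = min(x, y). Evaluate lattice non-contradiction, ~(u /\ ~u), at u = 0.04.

0.96

~u = 1 − 0.04 = 0.96
u /\ ~u = min(0.04, 0.96) = 0.04
~(u /\ ~u) = 1 − 0.04 = 0.96
(The value 0.96 < 1 shows this instance is not satisfied; not a Ł∞-tautology — its value is 1 − min(a, 1−a).)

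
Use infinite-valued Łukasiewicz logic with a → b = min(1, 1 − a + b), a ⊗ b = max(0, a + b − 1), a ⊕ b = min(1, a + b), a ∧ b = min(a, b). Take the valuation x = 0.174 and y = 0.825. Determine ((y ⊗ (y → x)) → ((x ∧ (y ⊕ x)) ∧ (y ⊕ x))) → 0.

y → x = min(1, 1 − 0.825 + 0.174) = min(1, 0.349) = 0.349
y ⊗ (y → x) = max(0, 0.825 + 0.349 − 1) = max(0, 0.174) = 0.174
y ⊕ x = min(1, 0.825 + 0.174) = min(1, 0.999) = 0.999
x ∧ (y ⊕ x) = min(0.174, 0.999) = 0.174
(x ∧ (y ⊕ x)) ∧ (y ⊕ x) = min(0.174, 0.999) = 0.174
(y ⊗ (y → x)) → ((x ∧ (y ⊕ x)) ∧ (y ⊕ x)) = min(1, 1 − 0.174 + 0.174) = min(1, 1.000) = 1.000
((y ⊗ (y → x)) → ((x ∧ (y ⊕ x)) ∧ (y ⊕ x))) → 0 = min(1, 1 − 1.000 + 0.000) = min(1, 0.000) = 0.000

0.000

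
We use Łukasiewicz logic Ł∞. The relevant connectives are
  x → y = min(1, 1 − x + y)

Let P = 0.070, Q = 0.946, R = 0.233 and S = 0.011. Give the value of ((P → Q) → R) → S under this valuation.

P → Q = min(1, 1 − 0.070 + 0.946) = min(1, 1.876) = 1.000
(P → Q) → R = min(1, 1 − 1.000 + 0.233) = min(1, 0.233) = 0.233
((P → Q) → R) → S = min(1, 1 − 0.233 + 0.011) = min(1, 0.778) = 0.778

0.778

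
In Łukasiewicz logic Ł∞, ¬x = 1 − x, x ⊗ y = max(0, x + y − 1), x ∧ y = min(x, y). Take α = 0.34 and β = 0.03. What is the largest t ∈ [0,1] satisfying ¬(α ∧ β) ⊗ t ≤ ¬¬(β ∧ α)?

α ∧ β = min(0.34, 0.03) = 0.03
¬(α ∧ β) = 1 − 0.03 = 0.97
So the left factor is ¬(α ∧ β) = 0.97.
β ∧ α = min(0.03, 0.34) = 0.03
¬(β ∧ α) = 1 − 0.03 = 0.97
¬¬(β ∧ α) = 1 − 0.97 = 0.03
So the right-hand bound is ¬¬(β ∧ α) = 0.03.
The residuum of the Łukasiewicz t-norm gives the supremum: min(1, 1 − 0.97 + 0.03).
1 − 0.97 + 0.03 = 0.06, so t = min(1, 0.06) = 0.06.
Check: 0.97 ⊗ 0.06 = max(0, 0.03) = 0.03 ≤ 0.03.

0.06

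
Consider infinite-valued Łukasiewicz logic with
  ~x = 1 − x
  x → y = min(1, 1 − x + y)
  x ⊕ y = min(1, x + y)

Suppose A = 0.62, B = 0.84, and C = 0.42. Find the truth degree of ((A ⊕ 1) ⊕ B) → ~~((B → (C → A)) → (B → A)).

A ⊕ 1 = min(1, 0.62 + 1.00) = min(1, 1.62) = 1.00
(A ⊕ 1) ⊕ B = min(1, 1.00 + 0.84) = min(1, 1.84) = 1.00
C → A = min(1, 1 − 0.42 + 0.62) = min(1, 1.20) = 1.00
B → (C → A) = min(1, 1 − 0.84 + 1.00) = min(1, 1.16) = 1.00
B → A = min(1, 1 − 0.84 + 0.62) = min(1, 0.78) = 0.78
(B → (C → A)) → (B → A) = min(1, 1 − 1.00 + 0.78) = min(1, 0.78) = 0.78
~((B → (C → A)) → (B → A)) = 1 − 0.78 = 0.22
~~((B → (C → A)) → (B → A)) = 1 − 0.22 = 0.78
((A ⊕ 1) ⊕ B) → ~~((B → (C → A)) → (B → A)) = min(1, 1 − 1.00 + 0.78) = min(1, 0.78) = 0.78

0.78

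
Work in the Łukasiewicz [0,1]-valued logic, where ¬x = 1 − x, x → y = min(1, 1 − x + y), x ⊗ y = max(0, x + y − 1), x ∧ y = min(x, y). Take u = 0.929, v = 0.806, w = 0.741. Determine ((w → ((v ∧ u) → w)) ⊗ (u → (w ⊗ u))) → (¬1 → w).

1.000

v ∧ u = min(0.806, 0.929) = 0.806
(v ∧ u) → w = min(1, 1 − 0.806 + 0.741) = min(1, 0.935) = 0.935
w → ((v ∧ u) → w) = min(1, 1 − 0.741 + 0.935) = min(1, 1.194) = 1.000
w ⊗ u = max(0, 0.741 + 0.929 − 1) = max(0, 0.670) = 0.670
u → (w ⊗ u) = min(1, 1 − 0.929 + 0.670) = min(1, 0.741) = 0.741
(w → ((v ∧ u) → w)) ⊗ (u → (w ⊗ u)) = max(0, 1.000 + 0.741 − 1) = max(0, 0.741) = 0.741
¬1 = 1 − 1.000 = 0.000
¬1 → w = min(1, 1 − 0.000 + 0.741) = min(1, 1.741) = 1.000
((w → ((v ∧ u) → w)) ⊗ (u → (w ⊗ u))) → (¬1 → w) = min(1, 1 − 0.741 + 1.000) = min(1, 1.259) = 1.000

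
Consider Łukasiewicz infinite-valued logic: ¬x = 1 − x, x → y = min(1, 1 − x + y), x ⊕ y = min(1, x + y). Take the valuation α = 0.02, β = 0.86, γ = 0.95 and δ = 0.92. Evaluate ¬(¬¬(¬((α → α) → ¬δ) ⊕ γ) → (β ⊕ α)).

α → α = min(1, 1 − 0.02 + 0.02) = min(1, 1.00) = 1.00
¬δ = 1 − 0.92 = 0.08
(α → α) → ¬δ = min(1, 1 − 1.00 + 0.08) = min(1, 0.08) = 0.08
¬((α → α) → ¬δ) = 1 − 0.08 = 0.92
¬((α → α) → ¬δ) ⊕ γ = min(1, 0.92 + 0.95) = min(1, 1.87) = 1.00
¬(¬((α → α) → ¬δ) ⊕ γ) = 1 − 1.00 = 0.00
¬¬(¬((α → α) → ¬δ) ⊕ γ) = 1 − 0.00 = 1.00
β ⊕ α = min(1, 0.86 + 0.02) = min(1, 0.88) = 0.88
¬¬(¬((α → α) → ¬δ) ⊕ γ) → (β ⊕ α) = min(1, 1 − 1.00 + 0.88) = min(1, 0.88) = 0.88
¬(¬¬(¬((α → α) → ¬δ) ⊕ γ) → (β ⊕ α)) = 1 − 0.88 = 0.12

0.12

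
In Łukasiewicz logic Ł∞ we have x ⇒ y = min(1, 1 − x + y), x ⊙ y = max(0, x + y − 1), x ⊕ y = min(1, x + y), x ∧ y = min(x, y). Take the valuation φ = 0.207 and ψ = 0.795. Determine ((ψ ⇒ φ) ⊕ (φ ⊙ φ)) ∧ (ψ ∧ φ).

ψ ⇒ φ = min(1, 1 − 0.795 + 0.207) = min(1, 0.412) = 0.412
φ ⊙ φ = max(0, 0.207 + 0.207 − 1) = max(0, -0.586) = 0.000
(ψ ⇒ φ) ⊕ (φ ⊙ φ) = min(1, 0.412 + 0.000) = min(1, 0.412) = 0.412
ψ ∧ φ = min(0.795, 0.207) = 0.207
((ψ ⇒ φ) ⊕ (φ ⊙ φ)) ∧ (ψ ∧ φ) = min(0.412, 0.207) = 0.207

0.207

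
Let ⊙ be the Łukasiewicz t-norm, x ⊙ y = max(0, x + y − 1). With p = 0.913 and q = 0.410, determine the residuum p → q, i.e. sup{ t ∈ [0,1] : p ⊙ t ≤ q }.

The residuum of the Łukasiewicz t-norm gives the supremum: min(1, 1 − 0.913 + 0.410).
1 − 0.913 + 0.410 = 0.497, so t = min(1, 0.497) = 0.497.
Check: 0.913 ⊙ 0.497 = max(0, 0.410) = 0.410 ≤ 0.410.

0.497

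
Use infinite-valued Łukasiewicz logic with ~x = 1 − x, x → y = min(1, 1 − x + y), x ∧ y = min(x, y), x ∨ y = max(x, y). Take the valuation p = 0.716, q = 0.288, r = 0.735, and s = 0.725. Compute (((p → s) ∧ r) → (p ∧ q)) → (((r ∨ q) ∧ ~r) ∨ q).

p → s = min(1, 1 − 0.716 + 0.725) = min(1, 1.009) = 1.000
(p → s) ∧ r = min(1.000, 0.735) = 0.735
p ∧ q = min(0.716, 0.288) = 0.288
((p → s) ∧ r) → (p ∧ q) = min(1, 1 − 0.735 + 0.288) = min(1, 0.553) = 0.553
r ∨ q = max(0.735, 0.288) = 0.735
~r = 1 − 0.735 = 0.265
(r ∨ q) ∧ ~r = min(0.735, 0.265) = 0.265
((r ∨ q) ∧ ~r) ∨ q = max(0.265, 0.288) = 0.288
(((p → s) ∧ r) → (p ∧ q)) → (((r ∨ q) ∧ ~r) ∨ q) = min(1, 1 − 0.553 + 0.288) = min(1, 0.735) = 0.735

0.735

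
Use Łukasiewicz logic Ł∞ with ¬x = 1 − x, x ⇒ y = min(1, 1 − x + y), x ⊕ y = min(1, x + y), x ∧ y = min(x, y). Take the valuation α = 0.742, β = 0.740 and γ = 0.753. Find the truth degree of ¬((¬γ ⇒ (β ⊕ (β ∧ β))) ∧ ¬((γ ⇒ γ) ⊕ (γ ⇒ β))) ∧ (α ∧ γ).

¬γ = 1 − 0.753 = 0.247
β ∧ β = min(0.740, 0.740) = 0.740
β ⊕ (β ∧ β) = min(1, 0.740 + 0.740) = min(1, 1.480) = 1.000
¬γ ⇒ (β ⊕ (β ∧ β)) = min(1, 1 − 0.247 + 1.000) = min(1, 1.753) = 1.000
γ ⇒ γ = min(1, 1 − 0.753 + 0.753) = min(1, 1.000) = 1.000
γ ⇒ β = min(1, 1 − 0.753 + 0.740) = min(1, 0.987) = 0.987
(γ ⇒ γ) ⊕ (γ ⇒ β) = min(1, 1.000 + 0.987) = min(1, 1.987) = 1.000
¬((γ ⇒ γ) ⊕ (γ ⇒ β)) = 1 − 1.000 = 0.000
(¬γ ⇒ (β ⊕ (β ∧ β))) ∧ ¬((γ ⇒ γ) ⊕ (γ ⇒ β)) = min(1.000, 0.000) = 0.000
¬((¬γ ⇒ (β ⊕ (β ∧ β))) ∧ ¬((γ ⇒ γ) ⊕ (γ ⇒ β))) = 1 − 0.000 = 1.000
α ∧ γ = min(0.742, 0.753) = 0.742
¬((¬γ ⇒ (β ⊕ (β ∧ β))) ∧ ¬((γ ⇒ γ) ⊕ (γ ⇒ β))) ∧ (α ∧ γ) = min(1.000, 0.742) = 0.742

0.742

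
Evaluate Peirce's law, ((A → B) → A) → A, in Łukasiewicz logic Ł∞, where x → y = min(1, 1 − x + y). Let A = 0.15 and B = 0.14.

A → B = min(1, 1 − 0.15 + 0.14) = min(1, 0.99) = 0.99
(A → B) → A = min(1, 1 − 0.99 + 0.15) = min(1, 0.16) = 0.16
((A → B) → A) → A = min(1, 1 − 0.16 + 0.15) = min(1, 0.99) = 0.99
(The value 0.99 < 1 shows this instance is not satisfied; not a Ł∞-tautology in general.)

0.99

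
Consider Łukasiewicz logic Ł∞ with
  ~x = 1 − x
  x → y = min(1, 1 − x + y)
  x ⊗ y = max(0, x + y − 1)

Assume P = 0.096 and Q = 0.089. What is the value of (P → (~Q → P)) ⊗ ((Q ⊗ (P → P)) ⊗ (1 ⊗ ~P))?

0.000

~Q = 1 − 0.089 = 0.911
~Q → P = min(1, 1 − 0.911 + 0.096) = min(1, 0.185) = 0.185
P → (~Q → P) = min(1, 1 − 0.096 + 0.185) = min(1, 1.089) = 1.000
P → P = min(1, 1 − 0.096 + 0.096) = min(1, 1.000) = 1.000
Q ⊗ (P → P) = max(0, 0.089 + 1.000 − 1) = max(0, 0.089) = 0.089
~P = 1 − 0.096 = 0.904
1 ⊗ ~P = max(0, 1.000 + 0.904 − 1) = max(0, 0.904) = 0.904
(Q ⊗ (P → P)) ⊗ (1 ⊗ ~P) = max(0, 0.089 + 0.904 − 1) = max(0, -0.007) = 0.000
(P → (~Q → P)) ⊗ ((Q ⊗ (P → P)) ⊗ (1 ⊗ ~P)) = max(0, 1.000 + 0.000 − 1) = max(0, 0.000) = 0.000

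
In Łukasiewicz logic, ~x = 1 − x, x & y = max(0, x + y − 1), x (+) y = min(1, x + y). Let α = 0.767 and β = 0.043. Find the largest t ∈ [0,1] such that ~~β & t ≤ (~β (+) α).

1.000

~β = 1 − 0.043 = 0.957
~~β = 1 − 0.957 = 0.043
So the left factor is ~~β = 0.043.
~β (+) α = min(1, 0.957 + 0.767) = min(1, 1.724) = 1.000
So the right-hand bound is ~β (+) α = 1.000.
The residuum of the Łukasiewicz t-norm gives the supremum: min(1, 1 − 0.043 + 1.000).
1 − 0.043 + 1.000 = 1.957, so t = min(1, 1.957) = 1.000.
Check: 0.043 & 1.000 = max(0, 0.043) = 0.043 ≤ 1.000.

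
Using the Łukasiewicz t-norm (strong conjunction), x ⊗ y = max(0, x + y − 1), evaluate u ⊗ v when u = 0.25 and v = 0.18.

0.00

u ⊗ v = max(0, 0.25 + 0.18 − 1) = max(0, -0.57) = 0.00
For comparison, the Gödel (minimum) t-norm min(x, y) would give 0.18.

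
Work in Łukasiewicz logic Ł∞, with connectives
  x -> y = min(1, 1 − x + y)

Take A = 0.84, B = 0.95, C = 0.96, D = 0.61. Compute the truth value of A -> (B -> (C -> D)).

C -> D = min(1, 1 − 0.96 + 0.61) = min(1, 0.65) = 0.65
B -> (C -> D) = min(1, 1 − 0.95 + 0.65) = min(1, 0.70) = 0.70
A -> (B -> (C -> D)) = min(1, 1 − 0.84 + 0.70) = min(1, 0.86) = 0.86

0.86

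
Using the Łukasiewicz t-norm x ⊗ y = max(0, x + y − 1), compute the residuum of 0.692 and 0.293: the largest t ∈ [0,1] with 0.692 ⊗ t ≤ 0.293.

0.601

The residuum of the Łukasiewicz t-norm gives the supremum: min(1, 1 − 0.692 + 0.293).
1 − 0.692 + 0.293 = 0.601, so t = min(1, 0.601) = 0.601.
Check: 0.692 ⊗ 0.601 = max(0, 0.293) = 0.293 ≤ 0.293.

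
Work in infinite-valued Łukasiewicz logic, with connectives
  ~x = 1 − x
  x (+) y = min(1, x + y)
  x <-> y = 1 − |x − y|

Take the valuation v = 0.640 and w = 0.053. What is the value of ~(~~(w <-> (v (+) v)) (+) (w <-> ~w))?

v (+) v = min(1, 0.640 + 0.640) = min(1, 1.280) = 1.000
w <-> (v (+) v) = 1 − |0.053 − 1.000| = 1 − 0.947 = 0.053
~(w <-> (v (+) v)) = 1 − 0.053 = 0.947
~~(w <-> (v (+) v)) = 1 − 0.947 = 0.053
~w = 1 − 0.053 = 0.947
w <-> ~w = 1 − |0.053 − 0.947| = 1 − 0.894 = 0.106
~~(w <-> (v (+) v)) (+) (w <-> ~w) = min(1, 0.053 + 0.106) = min(1, 0.159) = 0.159
~(~~(w <-> (v (+) v)) (+) (w <-> ~w)) = 1 − 0.159 = 0.841

0.841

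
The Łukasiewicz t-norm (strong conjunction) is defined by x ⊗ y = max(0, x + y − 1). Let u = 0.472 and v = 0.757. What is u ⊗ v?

u ⊗ v = max(0, 0.472 + 0.757 − 1) = max(0, 0.229) = 0.229
For comparison, the Gödel (minimum) t-norm min(x, y) would give 0.472.

0.229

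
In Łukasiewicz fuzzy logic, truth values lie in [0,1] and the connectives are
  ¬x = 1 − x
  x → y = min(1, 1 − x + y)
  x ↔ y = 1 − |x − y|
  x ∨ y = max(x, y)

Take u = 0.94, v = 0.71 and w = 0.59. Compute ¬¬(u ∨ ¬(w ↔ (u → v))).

0.94

u → v = min(1, 1 − 0.94 + 0.71) = min(1, 0.77) = 0.77
w ↔ (u → v) = 1 − |0.59 − 0.77| = 1 − 0.18 = 0.82
¬(w ↔ (u → v)) = 1 − 0.82 = 0.18
u ∨ ¬(w ↔ (u → v)) = max(0.94, 0.18) = 0.94
¬(u ∨ ¬(w ↔ (u → v))) = 1 − 0.94 = 0.06
¬¬(u ∨ ¬(w ↔ (u → v))) = 1 − 0.06 = 0.94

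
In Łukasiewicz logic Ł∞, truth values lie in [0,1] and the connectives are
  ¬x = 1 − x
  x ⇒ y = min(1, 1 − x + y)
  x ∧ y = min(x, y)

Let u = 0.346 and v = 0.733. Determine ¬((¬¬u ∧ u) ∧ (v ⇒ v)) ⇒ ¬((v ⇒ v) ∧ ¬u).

0.692

¬u = 1 − 0.346 = 0.654
¬¬u = 1 − 0.654 = 0.346
¬¬u ∧ u = min(0.346, 0.346) = 0.346
v ⇒ v = min(1, 1 − 0.733 + 0.733) = min(1, 1.000) = 1.000
(¬¬u ∧ u) ∧ (v ⇒ v) = min(0.346, 1.000) = 0.346
¬((¬¬u ∧ u) ∧ (v ⇒ v)) = 1 − 0.346 = 0.654
(v ⇒ v) ∧ ¬u = min(1.000, 0.654) = 0.654
¬((v ⇒ v) ∧ ¬u) = 1 − 0.654 = 0.346
¬((¬¬u ∧ u) ∧ (v ⇒ v)) ⇒ ¬((v ⇒ v) ∧ ¬u) = min(1, 1 − 0.654 + 0.346) = min(1, 0.692) = 0.692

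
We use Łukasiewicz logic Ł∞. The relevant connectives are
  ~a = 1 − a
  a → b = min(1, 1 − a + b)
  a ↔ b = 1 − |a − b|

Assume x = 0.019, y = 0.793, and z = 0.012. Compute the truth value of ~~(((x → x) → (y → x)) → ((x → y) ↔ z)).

x → x = min(1, 1 − 0.019 + 0.019) = min(1, 1.000) = 1.000
y → x = min(1, 1 − 0.793 + 0.019) = min(1, 0.226) = 0.226
(x → x) → (y → x) = min(1, 1 − 1.000 + 0.226) = min(1, 0.226) = 0.226
x → y = min(1, 1 − 0.019 + 0.793) = min(1, 1.774) = 1.000
(x → y) ↔ z = 1 − |1.000 − 0.012| = 1 − 0.988 = 0.012
((x → x) → (y → x)) → ((x → y) ↔ z) = min(1, 1 − 0.226 + 0.012) = min(1, 0.786) = 0.786
~(((x → x) → (y → x)) → ((x → y) ↔ z)) = 1 − 0.786 = 0.214
~~(((x → x) → (y → x)) → ((x → y) ↔ z)) = 1 − 0.214 = 0.786

0.786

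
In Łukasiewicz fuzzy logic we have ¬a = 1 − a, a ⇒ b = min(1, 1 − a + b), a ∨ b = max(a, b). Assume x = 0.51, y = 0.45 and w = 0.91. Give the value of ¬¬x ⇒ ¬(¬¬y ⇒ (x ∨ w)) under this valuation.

0.49

¬x = 1 − 0.51 = 0.49
¬¬x = 1 − 0.49 = 0.51
¬y = 1 − 0.45 = 0.55
¬¬y = 1 − 0.55 = 0.45
x ∨ w = max(0.51, 0.91) = 0.91
¬¬y ⇒ (x ∨ w) = min(1, 1 − 0.45 + 0.91) = min(1, 1.46) = 1.00
¬(¬¬y ⇒ (x ∨ w)) = 1 − 1.00 = 0.00
¬¬x ⇒ ¬(¬¬y ⇒ (x ∨ w)) = min(1, 1 − 0.51 + 0.00) = min(1, 0.49) = 0.49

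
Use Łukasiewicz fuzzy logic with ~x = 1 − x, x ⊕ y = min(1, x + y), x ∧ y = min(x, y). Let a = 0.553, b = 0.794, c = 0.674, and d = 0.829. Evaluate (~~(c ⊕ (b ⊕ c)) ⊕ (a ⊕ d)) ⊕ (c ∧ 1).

b ⊕ c = min(1, 0.794 + 0.674) = min(1, 1.468) = 1.000
c ⊕ (b ⊕ c) = min(1, 0.674 + 1.000) = min(1, 1.674) = 1.000
~(c ⊕ (b ⊕ c)) = 1 − 1.000 = 0.000
~~(c ⊕ (b ⊕ c)) = 1 − 0.000 = 1.000
a ⊕ d = min(1, 0.553 + 0.829) = min(1, 1.382) = 1.000
~~(c ⊕ (b ⊕ c)) ⊕ (a ⊕ d) = min(1, 1.000 + 1.000) = min(1, 2.000) = 1.000
c ∧ 1 = min(0.674, 1.000) = 0.674
(~~(c ⊕ (b ⊕ c)) ⊕ (a ⊕ d)) ⊕ (c ∧ 1) = min(1, 1.000 + 0.674) = min(1, 1.674) = 1.000

1.000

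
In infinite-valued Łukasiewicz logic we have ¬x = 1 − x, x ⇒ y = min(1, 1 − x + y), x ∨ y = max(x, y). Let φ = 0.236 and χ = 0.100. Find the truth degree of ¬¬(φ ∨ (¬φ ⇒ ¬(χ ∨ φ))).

1.000

¬φ = 1 − 0.236 = 0.764
χ ∨ φ = max(0.100, 0.236) = 0.236
¬(χ ∨ φ) = 1 − 0.236 = 0.764
¬φ ⇒ ¬(χ ∨ φ) = min(1, 1 − 0.764 + 0.764) = min(1, 1.000) = 1.000
φ ∨ (¬φ ⇒ ¬(χ ∨ φ)) = max(0.236, 1.000) = 1.000
¬(φ ∨ (¬φ ⇒ ¬(χ ∨ φ))) = 1 − 1.000 = 0.000
¬¬(φ ∨ (¬φ ⇒ ¬(χ ∨ φ))) = 1 − 0.000 = 1.000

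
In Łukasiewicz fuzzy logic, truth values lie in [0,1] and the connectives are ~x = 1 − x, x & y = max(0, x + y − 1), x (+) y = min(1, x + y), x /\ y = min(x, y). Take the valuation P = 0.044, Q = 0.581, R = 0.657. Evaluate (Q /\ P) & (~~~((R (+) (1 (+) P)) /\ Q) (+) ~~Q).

0.044

Q /\ P = min(0.581, 0.044) = 0.044
1 (+) P = min(1, 1.000 + 0.044) = min(1, 1.044) = 1.000
R (+) (1 (+) P) = min(1, 0.657 + 1.000) = min(1, 1.657) = 1.000
(R (+) (1 (+) P)) /\ Q = min(1.000, 0.581) = 0.581
~((R (+) (1 (+) P)) /\ Q) = 1 − 0.581 = 0.419
~~((R (+) (1 (+) P)) /\ Q) = 1 − 0.419 = 0.581
~~~((R (+) (1 (+) P)) /\ Q) = 1 − 0.581 = 0.419
~Q = 1 − 0.581 = 0.419
~~Q = 1 − 0.419 = 0.581
~~~((R (+) (1 (+) P)) /\ Q) (+) ~~Q = min(1, 0.419 + 0.581) = min(1, 1.000) = 1.000
(Q /\ P) & (~~~((R (+) (1 (+) P)) /\ Q) (+) ~~Q) = max(0, 0.044 + 1.000 − 1) = max(0, 0.044) = 0.044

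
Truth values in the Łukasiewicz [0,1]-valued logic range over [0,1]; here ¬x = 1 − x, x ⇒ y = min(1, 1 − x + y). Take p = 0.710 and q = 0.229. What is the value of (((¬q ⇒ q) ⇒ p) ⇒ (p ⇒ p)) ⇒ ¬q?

¬q = 1 − 0.229 = 0.771
¬q ⇒ q = min(1, 1 − 0.771 + 0.229) = min(1, 0.458) = 0.458
(¬q ⇒ q) ⇒ p = min(1, 1 − 0.458 + 0.710) = min(1, 1.252) = 1.000
p ⇒ p = min(1, 1 − 0.710 + 0.710) = min(1, 1.000) = 1.000
((¬q ⇒ q) ⇒ p) ⇒ (p ⇒ p) = min(1, 1 − 1.000 + 1.000) = min(1, 1.000) = 1.000
(((¬q ⇒ q) ⇒ p) ⇒ (p ⇒ p)) ⇒ ¬q = min(1, 1 − 1.000 + 0.771) = min(1, 0.771) = 0.771

0.771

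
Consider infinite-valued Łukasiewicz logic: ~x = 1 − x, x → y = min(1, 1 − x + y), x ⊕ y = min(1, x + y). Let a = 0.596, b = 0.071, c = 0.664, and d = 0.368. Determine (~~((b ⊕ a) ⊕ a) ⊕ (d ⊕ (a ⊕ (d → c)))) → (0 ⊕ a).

b ⊕ a = min(1, 0.071 + 0.596) = min(1, 0.667) = 0.667
(b ⊕ a) ⊕ a = min(1, 0.667 + 0.596) = min(1, 1.263) = 1.000
~((b ⊕ a) ⊕ a) = 1 − 1.000 = 0.000
~~((b ⊕ a) ⊕ a) = 1 − 0.000 = 1.000
d → c = min(1, 1 − 0.368 + 0.664) = min(1, 1.296) = 1.000
a ⊕ (d → c) = min(1, 0.596 + 1.000) = min(1, 1.596) = 1.000
d ⊕ (a ⊕ (d → c)) = min(1, 0.368 + 1.000) = min(1, 1.368) = 1.000
~~((b ⊕ a) ⊕ a) ⊕ (d ⊕ (a ⊕ (d → c))) = min(1, 1.000 + 1.000) = min(1, 2.000) = 1.000
0 ⊕ a = min(1, 0.000 + 0.596) = min(1, 0.596) = 0.596
(~~((b ⊕ a) ⊕ a) ⊕ (d ⊕ (a ⊕ (d → c)))) → (0 ⊕ a) = min(1, 1 − 1.000 + 0.596) = min(1, 0.596) = 0.596

0.596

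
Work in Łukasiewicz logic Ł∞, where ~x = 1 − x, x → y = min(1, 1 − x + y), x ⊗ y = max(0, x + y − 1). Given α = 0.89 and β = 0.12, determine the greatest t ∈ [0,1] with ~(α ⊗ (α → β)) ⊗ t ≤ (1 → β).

α → β = min(1, 1 − 0.89 + 0.12) = min(1, 0.23) = 0.23
α ⊗ (α → β) = max(0, 0.89 + 0.23 − 1) = max(0, 0.12) = 0.12
~(α ⊗ (α → β)) = 1 − 0.12 = 0.88
So the left factor is ~(α ⊗ (α → β)) = 0.88.
1 → β = min(1, 1 − 1.00 + 0.12) = min(1, 0.12) = 0.12
So the right-hand bound is 1 → β = 0.12.
The residuum of the Łukasiewicz t-norm gives the supremum: min(1, 1 − 0.88 + 0.12).
1 − 0.88 + 0.12 = 0.24, so t = min(1, 0.24) = 0.24.
Check: 0.88 ⊗ 0.24 = max(0, 0.12) = 0.12 ≤ 0.12.

0.24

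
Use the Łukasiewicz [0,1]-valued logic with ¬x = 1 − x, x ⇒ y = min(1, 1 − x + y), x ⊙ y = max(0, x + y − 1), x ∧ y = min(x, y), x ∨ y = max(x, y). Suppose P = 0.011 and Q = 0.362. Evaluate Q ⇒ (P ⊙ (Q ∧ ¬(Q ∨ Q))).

0.638

Q ∨ Q = max(0.362, 0.362) = 0.362
¬(Q ∨ Q) = 1 − 0.362 = 0.638
Q ∧ ¬(Q ∨ Q) = min(0.362, 0.638) = 0.362
P ⊙ (Q ∧ ¬(Q ∨ Q)) = max(0, 0.011 + 0.362 − 1) = max(0, -0.627) = 0.000
Q ⇒ (P ⊙ (Q ∧ ¬(Q ∨ Q))) = min(1, 1 − 0.362 + 0.000) = min(1, 0.638) = 0.638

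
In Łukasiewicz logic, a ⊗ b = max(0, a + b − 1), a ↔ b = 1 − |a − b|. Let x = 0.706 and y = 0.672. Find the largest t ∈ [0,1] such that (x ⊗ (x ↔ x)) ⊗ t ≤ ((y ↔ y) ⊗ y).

0.966

x ↔ x = 1 − |0.706 − 0.706| = 1 − 0.000 = 1.000
x ⊗ (x ↔ x) = max(0, 0.706 + 1.000 − 1) = max(0, 0.706) = 0.706
So the left factor is x ⊗ (x ↔ x) = 0.706.
y ↔ y = 1 − |0.672 − 0.672| = 1 − 0.000 = 1.000
(y ↔ y) ⊗ y = max(0, 1.000 + 0.672 − 1) = max(0, 0.672) = 0.672
So the right-hand bound is (y ↔ y) ⊗ y = 0.672.
The residuum of the Łukasiewicz t-norm gives the supremum: min(1, 1 − 0.706 + 0.672).
1 − 0.706 + 0.672 = 0.966, so t = min(1, 0.966) = 0.966.
Check: 0.706 ⊗ 0.966 = max(0, 0.672) = 0.672 ≤ 0.672.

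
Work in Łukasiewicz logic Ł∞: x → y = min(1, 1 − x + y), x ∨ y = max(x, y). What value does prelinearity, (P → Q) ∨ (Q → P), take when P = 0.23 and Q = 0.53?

P → Q = min(1, 1 − 0.23 + 0.53) = min(1, 1.30) = 1.00
Q → P = min(1, 1 − 0.53 + 0.23) = min(1, 0.70) = 0.70
(P → Q) ∨ (Q → P) = max(1.00, 0.70) = 1.00
(As expected: a Ł∞-tautology — holds in every MV-chain.)

1.00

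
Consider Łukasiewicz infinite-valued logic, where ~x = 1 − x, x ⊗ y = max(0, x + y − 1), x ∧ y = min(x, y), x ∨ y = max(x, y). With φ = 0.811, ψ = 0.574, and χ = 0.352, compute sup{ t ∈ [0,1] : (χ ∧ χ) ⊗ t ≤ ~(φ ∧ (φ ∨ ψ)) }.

0.837

χ ∧ χ = min(0.352, 0.352) = 0.352
So the left factor is χ ∧ χ = 0.352.
φ ∨ ψ = max(0.811, 0.574) = 0.811
φ ∧ (φ ∨ ψ) = min(0.811, 0.811) = 0.811
~(φ ∧ (φ ∨ ψ)) = 1 − 0.811 = 0.189
So the right-hand bound is ~(φ ∧ (φ ∨ ψ)) = 0.189.
The residuum of the Łukasiewicz t-norm gives the supremum: min(1, 1 − 0.352 + 0.189).
1 − 0.352 + 0.189 = 0.837, so t = min(1, 0.837) = 0.837.
Check: 0.352 ⊗ 0.837 = max(0, 0.189) = 0.189 ≤ 0.189.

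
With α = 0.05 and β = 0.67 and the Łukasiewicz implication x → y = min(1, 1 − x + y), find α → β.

1.00

α → β = min(1, 1 − 0.05 + 0.67) = min(1, 1.62) = 1.00
For comparison, the Gödel implication (1 if x ≤ y else y) would give 1.00.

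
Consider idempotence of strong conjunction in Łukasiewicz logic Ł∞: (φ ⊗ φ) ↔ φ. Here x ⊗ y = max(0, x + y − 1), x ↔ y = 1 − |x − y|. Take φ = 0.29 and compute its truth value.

0.71

φ ⊗ φ = max(0, 0.29 + 0.29 − 1) = max(0, -0.42) = 0.00
(φ ⊗ φ) ↔ φ = 1 − |0.00 − 0.29| = 1 − 0.29 = 0.71
(The value 0.71 < 1 shows this instance is not satisfied; fails in Ł∞ since a ⊗ a = max(0, 2a−1) ≠ a in general.)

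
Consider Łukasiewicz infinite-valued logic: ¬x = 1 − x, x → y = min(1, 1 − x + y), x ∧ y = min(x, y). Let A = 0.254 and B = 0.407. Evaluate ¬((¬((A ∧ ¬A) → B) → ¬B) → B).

¬A = 1 − 0.254 = 0.746
A ∧ ¬A = min(0.254, 0.746) = 0.254
(A ∧ ¬A) → B = min(1, 1 − 0.254 + 0.407) = min(1, 1.153) = 1.000
¬((A ∧ ¬A) → B) = 1 − 1.000 = 0.000
¬B = 1 − 0.407 = 0.593
¬((A ∧ ¬A) → B) → ¬B = min(1, 1 − 0.000 + 0.593) = min(1, 1.593) = 1.000
(¬((A ∧ ¬A) → B) → ¬B) → B = min(1, 1 − 1.000 + 0.407) = min(1, 0.407) = 0.407
¬((¬((A ∧ ¬A) → B) → ¬B) → B) = 1 − 0.407 = 0.593

0.593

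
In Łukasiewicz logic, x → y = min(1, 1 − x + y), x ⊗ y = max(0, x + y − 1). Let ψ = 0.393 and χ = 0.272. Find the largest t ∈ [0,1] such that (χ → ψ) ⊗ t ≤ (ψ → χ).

0.879

χ → ψ = min(1, 1 − 0.272 + 0.393) = min(1, 1.121) = 1.000
So the left factor is χ → ψ = 1.000.
ψ → χ = min(1, 1 − 0.393 + 0.272) = min(1, 0.879) = 0.879
So the right-hand bound is ψ → χ = 0.879.
The residuum of the Łukasiewicz t-norm gives the supremum: min(1, 1 − 1.000 + 0.879).
1 − 1.000 + 0.879 = 0.879, so t = min(1, 0.879) = 0.879.
Check: 1.000 ⊗ 0.879 = max(0, 0.879) = 0.879 ≤ 0.879.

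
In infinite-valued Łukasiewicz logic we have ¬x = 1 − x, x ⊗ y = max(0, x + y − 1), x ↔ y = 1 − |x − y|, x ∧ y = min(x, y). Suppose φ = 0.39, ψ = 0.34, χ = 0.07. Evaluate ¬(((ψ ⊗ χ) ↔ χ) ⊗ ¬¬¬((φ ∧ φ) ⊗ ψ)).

0.07

ψ ⊗ χ = max(0, 0.34 + 0.07 − 1) = max(0, -0.59) = 0.00
(ψ ⊗ χ) ↔ χ = 1 − |0.00 − 0.07| = 1 − 0.07 = 0.93
φ ∧ φ = min(0.39, 0.39) = 0.39
(φ ∧ φ) ⊗ ψ = max(0, 0.39 + 0.34 − 1) = max(0, -0.27) = 0.00
¬((φ ∧ φ) ⊗ ψ) = 1 − 0.00 = 1.00
¬¬((φ ∧ φ) ⊗ ψ) = 1 − 1.00 = 0.00
¬¬¬((φ ∧ φ) ⊗ ψ) = 1 − 0.00 = 1.00
((ψ ⊗ χ) ↔ χ) ⊗ ¬¬¬((φ ∧ φ) ⊗ ψ) = max(0, 0.93 + 1.00 − 1) = max(0, 0.93) = 0.93
¬(((ψ ⊗ χ) ↔ χ) ⊗ ¬¬¬((φ ∧ φ) ⊗ ψ)) = 1 − 0.93 = 0.07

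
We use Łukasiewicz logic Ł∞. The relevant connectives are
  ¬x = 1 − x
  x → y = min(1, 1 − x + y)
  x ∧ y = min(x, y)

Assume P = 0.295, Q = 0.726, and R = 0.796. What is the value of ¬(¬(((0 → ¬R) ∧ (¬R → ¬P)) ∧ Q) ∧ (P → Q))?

¬R = 1 − 0.796 = 0.204
0 → ¬R = min(1, 1 − 0.000 + 0.204) = min(1, 1.204) = 1.000
¬P = 1 − 0.295 = 0.705
¬R → ¬P = min(1, 1 − 0.204 + 0.705) = min(1, 1.501) = 1.000
(0 → ¬R) ∧ (¬R → ¬P) = min(1.000, 1.000) = 1.000
((0 → ¬R) ∧ (¬R → ¬P)) ∧ Q = min(1.000, 0.726) = 0.726
¬(((0 → ¬R) ∧ (¬R → ¬P)) ∧ Q) = 1 − 0.726 = 0.274
P → Q = min(1, 1 − 0.295 + 0.726) = min(1, 1.431) = 1.000
¬(((0 → ¬R) ∧ (¬R → ¬P)) ∧ Q) ∧ (P → Q) = min(0.274, 1.000) = 0.274
¬(¬(((0 → ¬R) ∧ (¬R → ¬P)) ∧ Q) ∧ (P → Q)) = 1 − 0.274 = 0.726

0.726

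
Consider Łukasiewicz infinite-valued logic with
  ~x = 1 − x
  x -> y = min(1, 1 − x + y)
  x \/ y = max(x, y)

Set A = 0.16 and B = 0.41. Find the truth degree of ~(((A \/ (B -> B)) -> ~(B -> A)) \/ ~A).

B -> B = min(1, 1 − 0.41 + 0.41) = min(1, 1.00) = 1.00
A \/ (B -> B) = max(0.16, 1.00) = 1.00
B -> A = min(1, 1 − 0.41 + 0.16) = min(1, 0.75) = 0.75
~(B -> A) = 1 − 0.75 = 0.25
(A \/ (B -> B)) -> ~(B -> A) = min(1, 1 − 1.00 + 0.25) = min(1, 0.25) = 0.25
~A = 1 − 0.16 = 0.84
((A \/ (B -> B)) -> ~(B -> A)) \/ ~A = max(0.25, 0.84) = 0.84
~(((A \/ (B -> B)) -> ~(B -> A)) \/ ~A) = 1 − 0.84 = 0.16

0.16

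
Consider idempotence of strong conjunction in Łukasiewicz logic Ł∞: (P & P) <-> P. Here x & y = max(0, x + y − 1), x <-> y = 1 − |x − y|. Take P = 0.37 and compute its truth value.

P & P = max(0, 0.37 + 0.37 − 1) = max(0, -0.26) = 0.00
(P & P) <-> P = 1 − |0.00 − 0.37| = 1 − 0.37 = 0.63
(The value 0.63 < 1 shows this instance is not satisfied; fails in Ł∞ since a ⊗ a = max(0, 2a−1) ≠ a in general.)

0.63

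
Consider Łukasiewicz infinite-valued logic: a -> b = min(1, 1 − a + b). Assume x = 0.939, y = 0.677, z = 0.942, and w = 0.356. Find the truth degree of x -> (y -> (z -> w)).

z -> w = min(1, 1 − 0.942 + 0.356) = min(1, 0.414) = 0.414
y -> (z -> w) = min(1, 1 − 0.677 + 0.414) = min(1, 0.737) = 0.737
x -> (y -> (z -> w)) = min(1, 1 − 0.939 + 0.737) = min(1, 0.798) = 0.798

0.798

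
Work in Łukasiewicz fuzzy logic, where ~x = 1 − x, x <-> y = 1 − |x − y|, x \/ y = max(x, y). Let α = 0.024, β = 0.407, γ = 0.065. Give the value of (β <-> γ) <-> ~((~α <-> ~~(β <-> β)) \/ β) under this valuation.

β <-> γ = 1 − |0.407 − 0.065| = 1 − 0.342 = 0.658
~α = 1 − 0.024 = 0.976
β <-> β = 1 − |0.407 − 0.407| = 1 − 0.000 = 1.000
~(β <-> β) = 1 − 1.000 = 0.000
~~(β <-> β) = 1 − 0.000 = 1.000
~α <-> ~~(β <-> β) = 1 − |0.976 − 1.000| = 1 − 0.024 = 0.976
(~α <-> ~~(β <-> β)) \/ β = max(0.976, 0.407) = 0.976
~((~α <-> ~~(β <-> β)) \/ β) = 1 − 0.976 = 0.024
(β <-> γ) <-> ~((~α <-> ~~(β <-> β)) \/ β) = 1 − |0.658 − 0.024| = 1 − 0.634 = 0.366

0.366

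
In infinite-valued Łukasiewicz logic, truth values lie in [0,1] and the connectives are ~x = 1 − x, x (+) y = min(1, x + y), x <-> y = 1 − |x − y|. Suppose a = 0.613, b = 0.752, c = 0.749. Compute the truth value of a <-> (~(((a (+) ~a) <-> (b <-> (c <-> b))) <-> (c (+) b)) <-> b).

~a = 1 − 0.613 = 0.387
a (+) ~a = min(1, 0.613 + 0.387) = min(1, 1.000) = 1.000
c <-> b = 1 − |0.749 − 0.752| = 1 − 0.003 = 0.997
b <-> (c <-> b) = 1 − |0.752 − 0.997| = 1 − 0.245 = 0.755
(a (+) ~a) <-> (b <-> (c <-> b)) = 1 − |1.000 − 0.755| = 1 − 0.245 = 0.755
c (+) b = min(1, 0.749 + 0.752) = min(1, 1.501) = 1.000
((a (+) ~a) <-> (b <-> (c <-> b))) <-> (c (+) b) = 1 − |0.755 − 1.000| = 1 − 0.245 = 0.755
~(((a (+) ~a) <-> (b <-> (c <-> b))) <-> (c (+) b)) = 1 − 0.755 = 0.245
~(((a (+) ~a) <-> (b <-> (c <-> b))) <-> (c (+) b)) <-> b = 1 − |0.245 − 0.752| = 1 − 0.507 = 0.493
a <-> (~(((a (+) ~a) <-> (b <-> (c <-> b))) <-> (c (+) b)) <-> b) = 1 − |0.613 − 0.493| = 1 − 0.120 = 0.880

0.880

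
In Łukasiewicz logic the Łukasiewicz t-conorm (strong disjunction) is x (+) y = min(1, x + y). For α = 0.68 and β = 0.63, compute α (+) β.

α (+) β = min(1, 0.68 + 0.63) = min(1, 1.31) = 1.00
For comparison, the Gödel t-conorm max(x, y) would give 0.68.

1.00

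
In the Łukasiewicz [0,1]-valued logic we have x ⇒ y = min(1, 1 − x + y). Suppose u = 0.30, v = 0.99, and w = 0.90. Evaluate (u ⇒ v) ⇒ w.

u ⇒ v = min(1, 1 − 0.30 + 0.99) = min(1, 1.69) = 1.00
(u ⇒ v) ⇒ w = min(1, 1 − 1.00 + 0.90) = min(1, 0.90) = 0.90

0.90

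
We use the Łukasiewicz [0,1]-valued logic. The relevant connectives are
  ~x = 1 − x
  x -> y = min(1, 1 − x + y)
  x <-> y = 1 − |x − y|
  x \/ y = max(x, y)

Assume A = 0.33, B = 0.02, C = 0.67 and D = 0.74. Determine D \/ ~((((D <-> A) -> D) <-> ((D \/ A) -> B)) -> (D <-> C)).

D <-> A = 1 − |0.74 − 0.33| = 1 − 0.41 = 0.59
(D <-> A) -> D = min(1, 1 − 0.59 + 0.74) = min(1, 1.15) = 1.00
D \/ A = max(0.74, 0.33) = 0.74
(D \/ A) -> B = min(1, 1 − 0.74 + 0.02) = min(1, 0.28) = 0.28
((D <-> A) -> D) <-> ((D \/ A) -> B) = 1 − |1.00 − 0.28| = 1 − 0.72 = 0.28
D <-> C = 1 − |0.74 − 0.67| = 1 − 0.07 = 0.93
(((D <-> A) -> D) <-> ((D \/ A) -> B)) -> (D <-> C) = min(1, 1 − 0.28 + 0.93) = min(1, 1.65) = 1.00
~((((D <-> A) -> D) <-> ((D \/ A) -> B)) -> (D <-> C)) = 1 − 1.00 = 0.00
D \/ ~((((D <-> A) -> D) <-> ((D \/ A) -> B)) -> (D <-> C)) = max(0.74, 0.00) = 0.74

0.74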